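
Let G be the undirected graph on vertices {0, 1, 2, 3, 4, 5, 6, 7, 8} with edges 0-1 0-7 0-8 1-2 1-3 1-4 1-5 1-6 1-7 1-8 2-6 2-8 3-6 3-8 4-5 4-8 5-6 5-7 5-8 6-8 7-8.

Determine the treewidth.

A width-3 tree decomposition is:
Bags: B1 = {1, 4, 5, 8}  B2 = {1, 5, 7, 8}  B3 = {1, 5, 6, 8}  B4 = {0, 1, 7, 8}  B5 = {1, 2, 6, 8}  B6 = {1, 3, 6, 8}
Tree: B1–B2, B1–B3, B2–B4, B3–B5, B3–B6
Every bag has size at most 4, so the width is 4 − 1 = 3 and tw(G) ≤ 3. For the lower bound, the 4 vertices {0, 1, 7, 8} are pairwise adjacent, and any tree decomposition puts a clique entirely inside one bag — forcing width ≥ 3. Hence tw(G) = 3 exactly.

3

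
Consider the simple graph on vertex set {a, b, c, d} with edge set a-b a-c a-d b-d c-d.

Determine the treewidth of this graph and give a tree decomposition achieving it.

Every bag has size at most 3, so the width is 3 − 1 = 2 and tw(G) ≤ 2. For the lower bound, the 3 vertices {a, c, d} are pairwise adjacent, and any tree decomposition puts a clique entirely inside one bag — forcing width ≥ 2. Therefore the treewidth is 2.

Treewidth 2.
One such decomposition:
Bags: B1 = {a, b, d}  B2 = {a, c, d}
Tree: B1–B2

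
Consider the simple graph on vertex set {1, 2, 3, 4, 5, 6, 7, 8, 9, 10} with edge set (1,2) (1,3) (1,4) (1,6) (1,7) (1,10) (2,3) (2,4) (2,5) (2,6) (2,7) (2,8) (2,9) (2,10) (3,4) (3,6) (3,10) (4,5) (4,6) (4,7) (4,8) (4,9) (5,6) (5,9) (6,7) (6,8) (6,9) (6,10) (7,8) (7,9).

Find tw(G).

A width-4 tree decomposition is:
Bags: B1 = {1, 2, 4, 6, 7}  B2 = {2, 4, 6, 7, 9}  B3 = {2, 4, 6, 7, 8}  B4 = {1, 2, 3, 4, 6}  B5 = {1, 2, 3, 6, 10}  B6 = {2, 4, 5, 6, 9}
Tree: B1–B2, B1–B3, B1–B4, B4–B5, B2–B6
The largest bag has 5 vertices, giving width 4; this decomposition certifies tw(G) ≤ 4. For the lower bound, the 5 vertices {1, 2, 3, 6, 10} are pairwise adjacent, and any tree decomposition puts a clique entirely inside one bag — forcing width ≥ 4. Hence tw(G) = 4 exactly.

4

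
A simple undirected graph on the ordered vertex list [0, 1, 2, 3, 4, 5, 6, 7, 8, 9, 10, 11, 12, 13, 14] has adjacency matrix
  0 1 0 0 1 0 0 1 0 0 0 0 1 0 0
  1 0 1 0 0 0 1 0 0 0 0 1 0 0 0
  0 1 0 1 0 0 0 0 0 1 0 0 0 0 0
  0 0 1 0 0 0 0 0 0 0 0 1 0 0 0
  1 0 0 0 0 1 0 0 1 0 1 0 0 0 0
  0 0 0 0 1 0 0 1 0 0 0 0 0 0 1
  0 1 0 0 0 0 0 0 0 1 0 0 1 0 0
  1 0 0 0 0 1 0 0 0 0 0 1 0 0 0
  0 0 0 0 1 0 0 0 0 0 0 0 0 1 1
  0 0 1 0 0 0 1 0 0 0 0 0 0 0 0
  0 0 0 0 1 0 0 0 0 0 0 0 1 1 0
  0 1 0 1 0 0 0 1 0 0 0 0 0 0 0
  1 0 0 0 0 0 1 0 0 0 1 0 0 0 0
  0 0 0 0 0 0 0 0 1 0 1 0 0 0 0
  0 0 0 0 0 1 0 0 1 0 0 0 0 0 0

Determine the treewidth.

3

A width-3 tree decomposition is:
Bags: B1 = {5, 8, 13, 14}  B2 = {4, 5, 8, 13}  B3 = {4, 5, 10, 13}  B4 = {4, 5, 7, 10}  B5 = {0, 4, 7, 10}  B6 = {0, 7, 10, 12}  B7 = {0, 7, 11, 12}  B8 = {0, 1, 11, 12}  B9 = {1, 6, 11, 12}  B10 = {1, 3, 6, 11}  B11 = {1, 2, 3, 6}  B12 = {2, 3, 6, 9}
Tree: B1–B2, B2–B3, B3–B4, B4–B5, B5–B6, B6–B7, B7–B8, B8–B9, B9–B10, B10–B11, B11–B12
Each bag holds 4 vertices, so the decomposition has width 3, which upper-bounds the treewidth. For the lower bound: the 4 vertex sets {8,13,14}, {5}, {4}, {0,7,10,12} are disjoint, each induces a connected subgraph, and every pair is joined by at least one edge of G. Contracting each set to a single vertex therefore yields K_{4} as a minor, and since treewidth is minor-monotone, tw(G) ≥ tw(K_{4}) = 3. Hence tw(G) = 3 exactly.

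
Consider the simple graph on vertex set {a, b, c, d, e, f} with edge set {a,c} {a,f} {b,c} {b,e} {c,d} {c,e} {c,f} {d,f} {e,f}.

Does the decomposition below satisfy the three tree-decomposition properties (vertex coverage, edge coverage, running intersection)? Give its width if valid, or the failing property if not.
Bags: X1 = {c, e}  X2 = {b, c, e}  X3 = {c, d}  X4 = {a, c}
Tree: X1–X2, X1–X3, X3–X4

A tree decomposition must satisfy three properties: every vertex lies in some bag; for every edge, both endpoints lie together in some bag; and for every vertex, the bags containing it form a connected subtree. Here vertex f appears in no bag, so the decomposition is invalid.

No — vertex f appears in no bag.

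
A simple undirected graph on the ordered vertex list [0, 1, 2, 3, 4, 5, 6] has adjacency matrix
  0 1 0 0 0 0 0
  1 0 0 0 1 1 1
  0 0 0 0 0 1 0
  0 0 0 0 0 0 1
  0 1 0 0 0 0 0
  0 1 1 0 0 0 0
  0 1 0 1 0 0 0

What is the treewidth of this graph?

1

A width-1 tree decomposition is:
Bags: B1 = {1, 4}  B2 = {1, 5}  B3 = {0, 1}  B4 = {1, 6}  B5 = {3, 6}  B6 = {2, 5}
Tree: B1–B2, B2–B3, B1–B4, B4–B5, B2–B6
Every bag has size at most 2, so the width is 2 − 1 = 1 and tw(G) ≤ 1. G has an edge, so its treewidth is at least 1. Hence tw(G) = 1 exactly.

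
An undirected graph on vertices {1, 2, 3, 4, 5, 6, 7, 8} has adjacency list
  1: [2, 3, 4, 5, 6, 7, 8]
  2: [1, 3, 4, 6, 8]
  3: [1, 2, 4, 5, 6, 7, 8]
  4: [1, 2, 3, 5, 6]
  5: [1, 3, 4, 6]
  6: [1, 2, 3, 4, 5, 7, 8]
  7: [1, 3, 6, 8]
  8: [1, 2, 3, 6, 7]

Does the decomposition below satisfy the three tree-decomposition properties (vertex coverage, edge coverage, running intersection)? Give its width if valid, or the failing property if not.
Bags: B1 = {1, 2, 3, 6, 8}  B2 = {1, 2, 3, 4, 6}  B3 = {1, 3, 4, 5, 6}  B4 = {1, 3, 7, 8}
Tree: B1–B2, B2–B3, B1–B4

No — edge (6,7) lies in no bag.

A tree decomposition must satisfy three properties: every vertex lies in some bag; for every edge, both endpoints lie together in some bag; and for every vertex, the bags containing it form a connected subtree. Here edge (6,7) lies in no bag, so the decomposition is invalid.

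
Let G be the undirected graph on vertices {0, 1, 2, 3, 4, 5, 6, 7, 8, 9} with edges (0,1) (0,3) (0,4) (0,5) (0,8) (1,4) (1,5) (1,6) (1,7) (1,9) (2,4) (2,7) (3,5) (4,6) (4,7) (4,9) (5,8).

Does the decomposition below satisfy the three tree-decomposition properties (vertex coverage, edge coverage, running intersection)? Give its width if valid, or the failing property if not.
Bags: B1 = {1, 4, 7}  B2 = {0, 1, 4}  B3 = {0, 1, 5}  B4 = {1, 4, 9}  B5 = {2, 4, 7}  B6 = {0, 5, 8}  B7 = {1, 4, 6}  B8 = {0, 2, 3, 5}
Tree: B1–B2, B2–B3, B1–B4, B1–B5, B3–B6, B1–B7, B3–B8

No — bags containing vertex 2 are not connected in the tree.

A tree decomposition must satisfy three properties: every vertex lies in some bag; for every edge, both endpoints lie together in some bag; and for every vertex, the bags containing it form a connected subtree. Here bags containing vertex 2 are not connected in the tree, so the decomposition is invalid.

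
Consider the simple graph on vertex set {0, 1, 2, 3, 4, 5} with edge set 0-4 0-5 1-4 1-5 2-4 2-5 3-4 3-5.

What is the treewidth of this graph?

A width-2 tree decomposition is:
Bags: B1 = {1, 4, 5}  B2 = {3, 4, 5}  B3 = {0, 4, 5}  B4 = {2, 4, 5}
Tree: B1–B2, B2–B3, B3–B4
Each bag holds 3 vertices, so the decomposition has width 2, which upper-bounds the treewidth. For the lower bound, G contains the cycle 1–5–3–4–1, so G is not a forest; only forests have treewidth ≤ 1, hence tw(G) ≥ 2. Therefore the treewidth is 2.

2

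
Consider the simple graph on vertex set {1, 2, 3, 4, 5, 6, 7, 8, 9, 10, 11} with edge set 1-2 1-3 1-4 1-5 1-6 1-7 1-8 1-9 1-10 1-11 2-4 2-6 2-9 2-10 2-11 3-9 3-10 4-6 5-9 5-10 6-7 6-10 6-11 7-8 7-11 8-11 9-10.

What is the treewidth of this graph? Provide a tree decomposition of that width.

Treewidth 3.
One optimal decomposition is:
Bags: B1 = {1, 2, 4, 6}  B2 = {1, 2, 6, 10}  B3 = {1, 2, 6, 11}  B4 = {1, 2, 9, 10}  B5 = {1, 5, 9, 10}  B6 = {1, 6, 7, 11}  B7 = {1, 7, 8, 11}  B8 = {1, 3, 9, 10}
Tree: B1–B2, B2–B3, B2–B4, B4–B5, B3–B6, B6–B7, B4–B8

Every bag has size at most 4, so the width is 4 − 1 = 3 and tw(G) ≤ 3. For the lower bound, the 4 vertices {1, 2, 9, 10} are pairwise adjacent, and any tree decomposition puts a clique entirely inside one bag — forcing width ≥ 3. The upper and lower bounds meet at 3, so that is the treewidth.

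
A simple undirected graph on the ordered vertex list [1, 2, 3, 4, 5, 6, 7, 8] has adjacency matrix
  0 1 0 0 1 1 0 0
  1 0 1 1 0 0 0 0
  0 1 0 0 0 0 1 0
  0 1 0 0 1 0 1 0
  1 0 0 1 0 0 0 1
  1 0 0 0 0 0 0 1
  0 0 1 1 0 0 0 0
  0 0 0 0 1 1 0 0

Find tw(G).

A width-2 tree decomposition is:
Bags: B1 = {3, 4, 7}  B2 = {2, 3, 4}  B3 = {2, 4, 5}  B4 = {1, 2, 5}  B5 = {1, 5, 8}  B6 = {1, 6, 8}
Tree: B1–B2, B2–B3, B3–B4, B4–B5, B5–B6
The largest bag has 3 vertices, giving width 2; this decomposition certifies tw(G) ≤ 2. The edges 7–3–2–4–7 form a cycle, so G is not a tree and its treewidth is at least 2. The upper and lower bounds meet at 2, so that is the treewidth.

2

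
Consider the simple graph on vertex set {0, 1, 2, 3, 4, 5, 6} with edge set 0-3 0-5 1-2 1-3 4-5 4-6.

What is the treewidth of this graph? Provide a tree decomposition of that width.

Treewidth 1.
Bags: B1 = {1, 2}  B2 = {1, 3}  B3 = {0, 3}  B4 = {0, 5}  B5 = {4, 5}  B6 = {4, 6}
Tree: B1–B2, B2–B3, B3–B4, B4–B5, B5–B6

The largest bag has 2 vertices, giving width 1; this decomposition certifies tw(G) ≤ 1. G has an edge, so its treewidth is at least 1. Therefore the treewidth is 1.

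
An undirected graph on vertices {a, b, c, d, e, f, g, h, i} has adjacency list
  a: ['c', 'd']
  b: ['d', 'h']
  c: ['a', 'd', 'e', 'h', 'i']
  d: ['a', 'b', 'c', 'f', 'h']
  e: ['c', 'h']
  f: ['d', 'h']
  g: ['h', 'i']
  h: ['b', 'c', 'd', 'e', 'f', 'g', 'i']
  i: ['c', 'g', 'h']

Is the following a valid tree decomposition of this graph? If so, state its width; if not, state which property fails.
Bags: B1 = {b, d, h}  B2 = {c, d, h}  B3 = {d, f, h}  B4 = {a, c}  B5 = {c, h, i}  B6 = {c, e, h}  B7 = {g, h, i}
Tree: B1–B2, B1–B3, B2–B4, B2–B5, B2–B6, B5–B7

A tree decomposition must satisfy three properties: every vertex lies in some bag; for every edge, both endpoints lie together in some bag; and for every vertex, the bags containing it form a connected subtree. Here edge (d,a) lies in no bag, so the decomposition is invalid.

No — edge (d,a) lies in no bag.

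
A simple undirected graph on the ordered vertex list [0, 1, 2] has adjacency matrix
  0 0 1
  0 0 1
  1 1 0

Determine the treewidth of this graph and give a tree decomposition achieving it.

Each bag holds 2 vertices, so the decomposition has width 1, which upper-bounds the treewidth. G has an edge, so its treewidth is at least 1. Hence tw(G) = 1 exactly.

Treewidth 1.
One optimal decomposition is:
Bags: B1 = {1, 2}  B2 = {0, 2}
Tree: B1–B2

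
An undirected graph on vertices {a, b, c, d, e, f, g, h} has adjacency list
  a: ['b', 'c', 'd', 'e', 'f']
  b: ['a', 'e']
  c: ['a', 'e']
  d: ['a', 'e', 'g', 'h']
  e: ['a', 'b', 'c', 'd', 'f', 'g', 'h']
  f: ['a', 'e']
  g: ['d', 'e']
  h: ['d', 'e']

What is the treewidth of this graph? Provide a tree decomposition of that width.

Treewidth 2.
One optimal decomposition is:
Bags: B1 = {a, b, e}  B2 = {a, d, e}  B3 = {a, c, e}  B4 = {a, e, f}  B5 = {d, e, h}  B6 = {d, e, g}
Tree: B1–B2, B2–B3, B2–B4, B2–B5, B2–B6

The largest bag has 3 vertices, giving width 2; this decomposition certifies tw(G) ≤ 2. On the other hand G contains the 3-clique {d, e, g}. A clique must lie in a single bag of any decomposition, so no decomposition can have width below 2. The upper and lower bounds meet at 2, so that is the treewidth.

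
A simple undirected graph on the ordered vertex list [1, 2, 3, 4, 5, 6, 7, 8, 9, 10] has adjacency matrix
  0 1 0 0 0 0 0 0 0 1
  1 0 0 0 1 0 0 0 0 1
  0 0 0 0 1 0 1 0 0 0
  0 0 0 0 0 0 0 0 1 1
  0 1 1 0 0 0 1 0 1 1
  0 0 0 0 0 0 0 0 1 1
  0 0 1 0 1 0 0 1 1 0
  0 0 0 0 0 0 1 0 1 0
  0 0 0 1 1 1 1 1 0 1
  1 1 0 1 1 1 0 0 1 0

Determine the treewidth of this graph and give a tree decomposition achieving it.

Treewidth 2.
One optimal decomposition is:
Bags: B1 = {5, 7, 9}  B2 = {5, 9, 10}  B3 = {2, 5, 10}  B4 = {1, 2, 10}  B5 = {7, 8, 9}  B6 = {6, 9, 10}  B7 = {4, 9, 10}  B8 = {3, 5, 7}
Tree: B1–B2, B2–B3, B3–B4, B1–B5, B2–B6, B6–B7, B1–B8

The largest bag has 3 vertices, giving width 2; this decomposition certifies tw(G) ≤ 2. Conversely, {1, 2, 10} is a clique of size 3, and the vertices of any clique must share a bag in every tree decomposition; so some bag has ≥ 3 vertices and tw(G) ≥ 2. Hence tw(G) = 2 exactly.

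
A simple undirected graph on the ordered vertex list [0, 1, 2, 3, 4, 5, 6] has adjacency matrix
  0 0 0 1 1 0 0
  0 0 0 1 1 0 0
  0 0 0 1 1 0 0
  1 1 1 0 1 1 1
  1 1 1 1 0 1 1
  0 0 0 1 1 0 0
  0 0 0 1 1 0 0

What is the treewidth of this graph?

A width-2 tree decomposition is:
Bags: B1 = {2, 3, 4}  B2 = {1, 3, 4}  B3 = {3, 4, 5}  B4 = {3, 4, 6}  B5 = {0, 3, 4}
Tree: B1–B2, B2–B3, B2–B4, B3–B5
Every bag has size at most 3, so the width is 3 − 1 = 2 and tw(G) ≤ 2. For the lower bound, the 3 vertices {0, 3, 4} are pairwise adjacent, and any tree decomposition puts a clique entirely inside one bag — forcing width ≥ 2. Therefore the treewidth is 2.

2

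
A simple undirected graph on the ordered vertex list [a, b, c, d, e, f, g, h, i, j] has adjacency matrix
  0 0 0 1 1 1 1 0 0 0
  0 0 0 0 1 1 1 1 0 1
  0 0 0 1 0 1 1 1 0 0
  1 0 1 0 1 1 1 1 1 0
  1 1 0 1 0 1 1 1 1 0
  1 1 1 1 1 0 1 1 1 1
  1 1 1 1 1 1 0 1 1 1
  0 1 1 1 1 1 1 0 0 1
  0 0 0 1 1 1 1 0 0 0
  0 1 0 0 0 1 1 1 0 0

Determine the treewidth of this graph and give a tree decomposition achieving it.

Each bag holds 5 vertices, so the decomposition has width 4, which upper-bounds the treewidth. Conversely, {d, e, f, g, h} is a clique of size 5, and the vertices of any clique must share a bag in every tree decomposition; so some bag has ≥ 5 vertices and tw(G) ≥ 4. Hence tw(G) = 4 exactly.

Treewidth 4.
One such decomposition:
Bags: B1 = {d, e, f, g, h}  B2 = {b, e, f, g, h}  B3 = {d, e, f, g, i}  B4 = {c, d, f, g, h}  B5 = {a, d, e, f, g}  B6 = {b, f, g, h, j}
Tree: B1–B2, B1–B3, B1–B4, B1–B5, B2–B6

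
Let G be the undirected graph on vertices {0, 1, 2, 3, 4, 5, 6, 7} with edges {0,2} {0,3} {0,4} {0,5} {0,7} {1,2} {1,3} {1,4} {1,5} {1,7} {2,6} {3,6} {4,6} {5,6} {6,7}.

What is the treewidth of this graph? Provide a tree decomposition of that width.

Treewidth 3.
Bags: B1 = {0, 1, 5, 6}  B2 = {0, 1, 3, 6}  B3 = {0, 1, 4, 6}  B4 = {0, 1, 2, 6}  B5 = {0, 1, 6, 7}
Tree: B1–B2, B2–B3, B3–B4, B4–B5

Each bag holds 4 vertices, so the decomposition has width 3, which upper-bounds the treewidth. For the lower bound: the 4 vertex sets {5,6}, {1,3}, {0}, {4} are disjoint, each induces a connected subgraph, and every pair is joined by at least one edge of G. Contracting each set to a single vertex therefore yields K_{4} as a minor, and since treewidth is minor-monotone, tw(G) ≥ tw(K_{4}) = 3. Therefore the treewidth is 3.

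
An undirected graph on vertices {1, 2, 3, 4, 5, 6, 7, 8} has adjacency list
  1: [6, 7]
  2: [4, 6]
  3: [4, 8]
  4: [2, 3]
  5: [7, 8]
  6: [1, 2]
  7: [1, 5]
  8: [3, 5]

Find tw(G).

A width-2 tree decomposition is:
Bags: B1 = {1, 6, 7}  B2 = {2, 6, 7}  B3 = {2, 4, 7}  B4 = {3, 4, 7}  B5 = {3, 7, 8}  B6 = {5, 7, 8}
Tree: B1–B2, B2–B3, B3–B4, B4–B5, B5–B6
Each bag holds 3 vertices, so the decomposition has width 2, which upper-bounds the treewidth. For the lower bound, G contains the cycle 7–1–6–2–4–3–8–5–7, so G is not a forest; only forests have treewidth ≤ 1, hence tw(G) ≥ 2. Therefore the treewidth is 2.

2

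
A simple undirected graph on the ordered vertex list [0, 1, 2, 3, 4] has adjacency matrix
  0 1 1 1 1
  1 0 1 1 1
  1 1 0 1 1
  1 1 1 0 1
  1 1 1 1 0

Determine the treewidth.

4

A width-4 tree decomposition is:
Bags: B1 = {0, 1, 2, 3, 4}
Tree: (single bag)
A single bag containing all 5 vertices is trivially a valid decomposition of width 4. For the lower bound, the 5 vertices {0, 1, 2, 3, 4} are pairwise adjacent, and any tree decomposition puts a clique entirely inside one bag — forcing width ≥ 4. Hence tw(G) = 4 exactly.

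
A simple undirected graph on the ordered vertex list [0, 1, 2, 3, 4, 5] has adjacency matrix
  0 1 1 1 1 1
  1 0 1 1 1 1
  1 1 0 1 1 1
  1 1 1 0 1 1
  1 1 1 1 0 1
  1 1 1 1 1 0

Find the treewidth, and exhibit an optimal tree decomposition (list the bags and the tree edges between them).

Treewidth 5.
One such decomposition:
Bags: B1 = {0, 1, 2, 3, 4, 5}
Tree: (single bag)

A single bag containing all 6 vertices is trivially a valid decomposition of width 5. Conversely, {0, 1, 2, 3, 4, 5} is a clique of size 6, and the vertices of any clique must share a bag in every tree decomposition; so some bag has ≥ 6 vertices and tw(G) ≥ 5. Combining the bounds, tw(G) = 5.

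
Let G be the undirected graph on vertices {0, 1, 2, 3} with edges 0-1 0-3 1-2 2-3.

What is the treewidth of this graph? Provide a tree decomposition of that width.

Each bag holds 3 vertices, so the decomposition has width 2, which upper-bounds the treewidth. The edges 1–2–3–0–1 form a cycle, so G is not a tree and its treewidth is at least 2. Therefore the treewidth is 2.

Treewidth 2.
One optimal decomposition is:
Bags: B1 = {1, 2, 3}  B2 = {0, 1, 3}
Tree: B1–B2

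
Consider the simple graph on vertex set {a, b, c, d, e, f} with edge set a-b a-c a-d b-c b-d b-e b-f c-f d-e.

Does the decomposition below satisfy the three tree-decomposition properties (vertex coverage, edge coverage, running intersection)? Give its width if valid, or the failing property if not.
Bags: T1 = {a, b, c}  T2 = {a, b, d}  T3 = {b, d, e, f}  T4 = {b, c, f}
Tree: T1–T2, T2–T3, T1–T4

A tree decomposition must satisfy three properties: every vertex lies in some bag; for every edge, both endpoints lie together in some bag; and for every vertex, the bags containing it form a connected subtree. Here bags containing vertex f are not connected in the tree, so the decomposition is invalid.

No — bags containing vertex f are not connected in the tree.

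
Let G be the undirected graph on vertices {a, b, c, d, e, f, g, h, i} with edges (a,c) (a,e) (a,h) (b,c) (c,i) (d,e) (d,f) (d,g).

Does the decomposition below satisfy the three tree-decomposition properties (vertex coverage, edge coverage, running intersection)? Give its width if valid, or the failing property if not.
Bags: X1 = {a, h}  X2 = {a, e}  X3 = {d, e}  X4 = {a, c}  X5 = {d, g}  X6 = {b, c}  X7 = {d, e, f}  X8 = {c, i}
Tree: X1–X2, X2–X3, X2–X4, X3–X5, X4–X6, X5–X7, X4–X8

No — bags containing vertex e are not connected in the tree.

A tree decomposition must satisfy three properties: every vertex lies in some bag; for every edge, both endpoints lie together in some bag; and for every vertex, the bags containing it form a connected subtree. Here bags containing vertex e are not connected in the tree, so the decomposition is invalid.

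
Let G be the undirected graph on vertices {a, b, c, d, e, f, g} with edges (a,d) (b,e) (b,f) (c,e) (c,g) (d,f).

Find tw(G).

1

A width-1 tree decomposition is:
Bags: B1 = {c, g}  B2 = {c, e}  B3 = {b, e}  B4 = {b, f}  B5 = {d, f}  B6 = {a, d}
Tree: B1–B2, B2–B3, B3–B4, B4–B5, B5–B6
Each bag holds 2 vertices, so the decomposition has width 1, which upper-bounds the treewidth. Since G has at least one edge (e.g. g–c), it is not an edgeless graph, so tw(G) ≥ 1. Combining the bounds, tw(G) = 1.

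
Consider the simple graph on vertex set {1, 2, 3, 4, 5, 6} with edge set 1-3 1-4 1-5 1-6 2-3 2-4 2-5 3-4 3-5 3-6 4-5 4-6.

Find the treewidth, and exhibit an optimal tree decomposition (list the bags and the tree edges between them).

Treewidth 3.
One optimal decomposition is:
Bags: B1 = {1, 3, 4, 5}  B2 = {2, 3, 4, 5}  B3 = {1, 3, 4, 6}
Tree: B1–B2, B1–B3

Each bag holds 4 vertices, so the decomposition has width 3, which upper-bounds the treewidth. Conversely, {1, 3, 4, 5} is a clique of size 4, and the vertices of any clique must share a bag in every tree decomposition; so some bag has ≥ 4 vertices and tw(G) ≥ 3. The upper and lower bounds meet at 3, so that is the treewidth.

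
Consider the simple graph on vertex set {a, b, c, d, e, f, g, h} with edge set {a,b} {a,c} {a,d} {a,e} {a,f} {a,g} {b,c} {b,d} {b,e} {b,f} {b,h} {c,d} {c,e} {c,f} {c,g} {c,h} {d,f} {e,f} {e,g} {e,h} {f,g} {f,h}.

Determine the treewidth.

4

A width-4 tree decomposition is:
Bags: B1 = {a, b, c, e, f}  B2 = {b, c, e, f, h}  B3 = {a, c, e, f, g}  B4 = {a, b, c, d, f}
Tree: B1–B2, B1–B3, B1–B4
The largest bag has 5 vertices, giving width 4; this decomposition certifies tw(G) ≤ 4. Conversely, {a, c, e, f, g} is a clique of size 5, and the vertices of any clique must share a bag in every tree decomposition; so some bag has ≥ 5 vertices and tw(G) ≥ 4. The upper and lower bounds meet at 4, so that is the treewidth.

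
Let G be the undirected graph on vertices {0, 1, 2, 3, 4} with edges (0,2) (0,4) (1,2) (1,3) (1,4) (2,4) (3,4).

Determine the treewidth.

2

A width-2 tree decomposition is:
Bags: B1 = {1, 2, 4}  B2 = {1, 3, 4}  B3 = {0, 2, 4}
Tree: B1–B2, B1–B3
Each bag holds 3 vertices, so the decomposition has width 2, which upper-bounds the treewidth. On the other hand G contains the 3-clique {0, 2, 4}. A clique must lie in a single bag of any decomposition, so no decomposition can have width below 2. Therefore the treewidth is 2.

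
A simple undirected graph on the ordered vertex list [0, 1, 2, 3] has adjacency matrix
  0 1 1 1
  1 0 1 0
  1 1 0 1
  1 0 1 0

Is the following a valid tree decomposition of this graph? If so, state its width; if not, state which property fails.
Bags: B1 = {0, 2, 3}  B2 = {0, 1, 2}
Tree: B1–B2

Every vertex of G appears in some bag (union = {0, 1, 2, 3}); every edge is covered by a bag; and for each vertex v the set of bags containing v is connected in the bag tree. The decomposition is therefore valid. The largest bag has 3 vertices, so the width is 2.

Yes; width 2.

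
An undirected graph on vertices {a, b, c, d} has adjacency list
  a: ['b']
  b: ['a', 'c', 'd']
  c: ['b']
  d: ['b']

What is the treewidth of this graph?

1

A width-1 tree decomposition is:
Bags: B1 = {b, c}  B2 = {b, d}  B3 = {a, b}
Tree: B1–B2, B2–B3
The largest bag has 2 vertices, giving width 1; this decomposition certifies tw(G) ≤ 1. Since G has at least one edge (e.g. c–b), it is not an edgeless graph, so tw(G) ≥ 1. Combining the bounds, tw(G) = 1.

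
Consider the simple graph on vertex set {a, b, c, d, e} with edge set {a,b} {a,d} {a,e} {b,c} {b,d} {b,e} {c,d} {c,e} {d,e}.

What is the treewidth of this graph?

3

A width-3 tree decomposition is:
Bags: B1 = {b, c, d, e}  B2 = {a, b, d, e}
Tree: B1–B2
The largest bag has 4 vertices, giving width 3; this decomposition certifies tw(G) ≤ 3. Conversely, {b, c, d, e} is a clique of size 4, and the vertices of any clique must share a bag in every tree decomposition; so some bag has ≥ 4 vertices and tw(G) ≥ 3. The upper and lower bounds meet at 3, so that is the treewidth.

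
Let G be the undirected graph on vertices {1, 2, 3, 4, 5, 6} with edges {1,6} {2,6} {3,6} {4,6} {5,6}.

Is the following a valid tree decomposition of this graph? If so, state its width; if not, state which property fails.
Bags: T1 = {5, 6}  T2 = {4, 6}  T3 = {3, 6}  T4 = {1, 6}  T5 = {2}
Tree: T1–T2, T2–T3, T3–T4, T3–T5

A tree decomposition must satisfy three properties: every vertex lies in some bag; for every edge, both endpoints lie together in some bag; and for every vertex, the bags containing it form a connected subtree. Here edge (6,2) lies in no bag, so the decomposition is invalid.

No — edge (6,2) lies in no bag.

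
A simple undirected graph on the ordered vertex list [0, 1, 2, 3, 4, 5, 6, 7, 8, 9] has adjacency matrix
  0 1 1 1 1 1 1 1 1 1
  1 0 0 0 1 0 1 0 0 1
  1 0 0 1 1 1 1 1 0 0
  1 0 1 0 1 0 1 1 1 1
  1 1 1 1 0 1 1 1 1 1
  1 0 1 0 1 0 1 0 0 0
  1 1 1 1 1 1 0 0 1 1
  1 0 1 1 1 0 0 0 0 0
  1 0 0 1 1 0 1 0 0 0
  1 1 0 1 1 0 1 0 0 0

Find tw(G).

A width-4 tree decomposition is:
Bags: B1 = {0, 3, 4, 6, 8}  B2 = {0, 3, 4, 6, 9}  B3 = {0, 1, 4, 6, 9}  B4 = {0, 2, 3, 4, 6}  B5 = {0, 2, 3, 4, 7}  B6 = {0, 2, 4, 5, 6}
Tree: B1–B2, B2–B3, B1–B4, B4–B5, B4–B6
The largest bag has 5 vertices, giving width 4; this decomposition certifies tw(G) ≤ 4. On the other hand G contains the 5-clique {0, 1, 4, 6, 9}. A clique must lie in a single bag of any decomposition, so no decomposition can have width below 4. The upper and lower bounds meet at 4, so that is the treewidth.

4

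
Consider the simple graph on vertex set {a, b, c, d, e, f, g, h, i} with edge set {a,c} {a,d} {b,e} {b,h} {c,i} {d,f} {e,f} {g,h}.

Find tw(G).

A width-1 tree decomposition is:
Bags: B1 = {g, h}  B2 = {b, h}  B3 = {b, e}  B4 = {e, f}  B5 = {d, f}  B6 = {a, d}  B7 = {a, c}  B8 = {c, i}
Tree: B1–B2, B2–B3, B3–B4, B4–B5, B5–B6, B6–B7, B7–B8
Each bag holds 2 vertices, so the decomposition has width 1, which upper-bounds the treewidth. Since G has at least one edge (e.g. g–h), it is not an edgeless graph, so tw(G) ≥ 1. The upper and lower bounds meet at 1, so that is the treewidth.

1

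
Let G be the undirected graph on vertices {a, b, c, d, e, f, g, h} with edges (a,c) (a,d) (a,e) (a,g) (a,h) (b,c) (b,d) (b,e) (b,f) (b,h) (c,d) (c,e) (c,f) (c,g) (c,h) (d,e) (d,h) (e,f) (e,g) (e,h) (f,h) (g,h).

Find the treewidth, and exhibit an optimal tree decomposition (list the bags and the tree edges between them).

Every bag has size at most 5, so the width is 5 − 1 = 4 and tw(G) ≤ 4. For the lower bound, the 5 vertices {a, c, d, e, h} are pairwise adjacent, and any tree decomposition puts a clique entirely inside one bag — forcing width ≥ 4. The upper and lower bounds meet at 4, so that is the treewidth.

Treewidth 4.
One such decomposition:
Bags: B1 = {a, c, e, g, h}  B2 = {a, c, d, e, h}  B3 = {b, c, d, e, h}  B4 = {b, c, e, f, h}
Tree: B1–B2, B2–B3, B3–B4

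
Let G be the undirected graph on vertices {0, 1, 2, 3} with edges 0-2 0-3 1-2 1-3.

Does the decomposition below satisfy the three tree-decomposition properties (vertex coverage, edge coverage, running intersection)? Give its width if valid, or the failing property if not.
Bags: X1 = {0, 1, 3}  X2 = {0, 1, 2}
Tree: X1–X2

Yes; width 2.

Checking the three conditions: (i) the bags cover all of {0, 1, 2, 3}; (ii) for each edge, some bag contains both endpoints; (iii) the bags containing any fixed vertex form a subtree. All hold, so the decomposition is valid with width 3 − 1 = 2.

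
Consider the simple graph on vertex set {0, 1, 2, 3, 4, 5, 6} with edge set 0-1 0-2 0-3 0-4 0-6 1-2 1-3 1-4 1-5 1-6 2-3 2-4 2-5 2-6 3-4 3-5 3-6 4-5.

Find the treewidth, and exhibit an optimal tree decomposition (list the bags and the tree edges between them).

Treewidth 4.
One such decomposition:
Bags: B1 = {0, 1, 2, 3, 6}  B2 = {0, 1, 2, 3, 4}  B3 = {1, 2, 3, 4, 5}
Tree: B1–B2, B2–B3

The largest bag has 5 vertices, giving width 4; this decomposition certifies tw(G) ≤ 4. Conversely, {0, 1, 2, 3, 4} is a clique of size 5, and the vertices of any clique must share a bag in every tree decomposition; so some bag has ≥ 5 vertices and tw(G) ≥ 4. Therefore the treewidth is 4.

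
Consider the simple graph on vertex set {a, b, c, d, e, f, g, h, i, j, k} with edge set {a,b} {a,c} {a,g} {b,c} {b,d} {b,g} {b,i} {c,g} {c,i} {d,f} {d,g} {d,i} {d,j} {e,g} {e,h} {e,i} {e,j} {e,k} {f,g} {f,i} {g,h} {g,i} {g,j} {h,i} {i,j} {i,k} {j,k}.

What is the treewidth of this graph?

A width-3 tree decomposition is:
Bags: B1 = {d, g, i, j}  B2 = {b, d, g, i}  B3 = {b, c, g, i}  B4 = {e, g, i, j}  B5 = {e, i, j, k}  B6 = {d, f, g, i}  B7 = {e, g, h, i}  B8 = {a, b, c, g}
Tree: B1–B2, B2–B3, B1–B4, B4–B5, B1–B6, B4–B7, B3–B8
Every bag has size at most 4, so the width is 4 − 1 = 3 and tw(G) ≤ 3. For the lower bound, the 4 vertices {a, b, c, g} are pairwise adjacent, and any tree decomposition puts a clique entirely inside one bag — forcing width ≥ 3. Hence tw(G) = 3 exactly.

3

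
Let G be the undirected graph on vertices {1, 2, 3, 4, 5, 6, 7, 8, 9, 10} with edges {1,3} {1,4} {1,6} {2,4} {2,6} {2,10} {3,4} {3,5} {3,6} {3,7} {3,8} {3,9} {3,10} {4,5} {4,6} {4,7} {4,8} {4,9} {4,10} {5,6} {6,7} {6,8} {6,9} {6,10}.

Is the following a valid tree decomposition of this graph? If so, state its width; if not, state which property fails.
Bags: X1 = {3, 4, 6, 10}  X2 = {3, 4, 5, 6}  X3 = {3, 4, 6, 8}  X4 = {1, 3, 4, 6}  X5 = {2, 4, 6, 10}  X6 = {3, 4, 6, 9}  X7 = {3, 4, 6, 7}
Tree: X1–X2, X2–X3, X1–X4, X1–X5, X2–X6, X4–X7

Yes; width 3.

Checking the three conditions: (i) the bags cover all of {1, 2, 3, 4, 5, 6, 7, 8, 9, 10}; (ii) for each edge, some bag contains both endpoints; (iii) the bags containing any fixed vertex form a subtree. All hold, so the decomposition is valid with width 4 − 1 = 3.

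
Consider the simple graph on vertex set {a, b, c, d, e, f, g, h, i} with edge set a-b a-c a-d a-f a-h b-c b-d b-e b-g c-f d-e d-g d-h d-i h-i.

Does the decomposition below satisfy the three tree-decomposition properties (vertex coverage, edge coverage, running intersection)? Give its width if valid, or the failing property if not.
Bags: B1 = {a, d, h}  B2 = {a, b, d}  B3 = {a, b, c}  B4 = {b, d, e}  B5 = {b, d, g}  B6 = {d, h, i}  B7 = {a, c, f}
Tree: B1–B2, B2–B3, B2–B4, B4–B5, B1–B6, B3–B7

Every vertex of G appears in some bag (union = {a, b, c, d, e, f, g, h, i}); every edge is covered by a bag; and for each vertex v the set of bags containing v is connected in the bag tree. The decomposition is therefore valid. The largest bag has 3 vertices, so the width is 2.

Yes; width 2.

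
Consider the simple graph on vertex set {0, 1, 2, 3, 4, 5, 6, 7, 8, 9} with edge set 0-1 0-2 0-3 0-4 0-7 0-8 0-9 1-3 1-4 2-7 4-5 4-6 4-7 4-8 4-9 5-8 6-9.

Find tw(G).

A width-2 tree decomposition is:
Bags: B1 = {0, 4, 9}  B2 = {0, 4, 7}  B3 = {4, 6, 9}  B4 = {0, 4, 8}  B5 = {4, 5, 8}  B6 = {0, 1, 4}  B7 = {0, 1, 3}  B8 = {0, 2, 7}
Tree: B1–B2, B1–B3, B2–B4, B4–B5, B1–B6, B6–B7, B2–B8
Every bag has size at most 3, so the width is 3 − 1 = 2 and tw(G) ≤ 2. For the lower bound, the 3 vertices {0, 2, 7} are pairwise adjacent, and any tree decomposition puts a clique entirely inside one bag — forcing width ≥ 2. The upper and lower bounds meet at 2, so that is the treewidth.

2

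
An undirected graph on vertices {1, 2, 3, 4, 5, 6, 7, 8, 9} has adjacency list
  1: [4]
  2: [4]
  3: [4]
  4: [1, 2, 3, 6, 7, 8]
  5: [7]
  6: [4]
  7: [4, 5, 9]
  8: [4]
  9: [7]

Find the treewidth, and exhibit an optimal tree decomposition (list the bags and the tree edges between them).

Treewidth 1.
One such decomposition:
Bags: B1 = {4, 8}  B2 = {4, 6}  B3 = {4, 7}  B4 = {1, 4}  B5 = {7, 9}  B6 = {5, 7}  B7 = {3, 4}  B8 = {2, 4}
Tree: B1–B2, B2–B3, B1–B4, B3–B5, B3–B6, B3–B7, B7–B8

Each bag holds 2 vertices, so the decomposition has width 1, which upper-bounds the treewidth. G has an edge, so its treewidth is at least 1. The upper and lower bounds meet at 1, so that is the treewidth.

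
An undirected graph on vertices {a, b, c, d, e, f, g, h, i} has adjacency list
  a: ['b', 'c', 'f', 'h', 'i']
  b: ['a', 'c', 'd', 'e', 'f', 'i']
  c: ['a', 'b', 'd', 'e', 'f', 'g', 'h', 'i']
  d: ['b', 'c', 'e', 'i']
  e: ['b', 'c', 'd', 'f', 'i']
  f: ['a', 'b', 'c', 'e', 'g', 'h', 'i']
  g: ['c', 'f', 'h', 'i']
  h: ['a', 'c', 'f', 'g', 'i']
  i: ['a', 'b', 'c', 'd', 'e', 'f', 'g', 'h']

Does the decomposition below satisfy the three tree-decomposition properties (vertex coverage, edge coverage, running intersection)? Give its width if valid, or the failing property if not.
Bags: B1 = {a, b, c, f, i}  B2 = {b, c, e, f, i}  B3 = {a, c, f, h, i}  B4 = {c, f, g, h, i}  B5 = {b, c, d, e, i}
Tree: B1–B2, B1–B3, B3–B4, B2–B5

Yes; width 4.

Every vertex of G appears in some bag (union = {a, b, c, d, e, f, g, h, i}); every edge is covered by a bag; and for each vertex v the set of bags containing v is connected in the bag tree. The decomposition is therefore valid. The largest bag has 5 vertices, so the width is 4.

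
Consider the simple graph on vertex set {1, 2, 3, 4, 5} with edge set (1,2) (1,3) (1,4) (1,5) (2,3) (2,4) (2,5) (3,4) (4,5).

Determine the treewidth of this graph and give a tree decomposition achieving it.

Treewidth 3.
One such decomposition:
Bags: B1 = {1, 2, 4, 5}  B2 = {1, 2, 3, 4}
Tree: B1–B2

Every bag has size at most 4, so the width is 4 − 1 = 3 and tw(G) ≤ 3. On the other hand G contains the 4-clique {1, 2, 3, 4}. A clique must lie in a single bag of any decomposition, so no decomposition can have width below 3. The upper and lower bounds meet at 3, so that is the treewidth.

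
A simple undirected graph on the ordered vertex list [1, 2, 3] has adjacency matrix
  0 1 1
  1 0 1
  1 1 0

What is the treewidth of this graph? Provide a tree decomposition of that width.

With just one bag of size 3, the width is 3 − 1 = 2, so tw(G) ≤ 2. For the lower bound, the 3 vertices {1, 2, 3} are pairwise adjacent, and any tree decomposition puts a clique entirely inside one bag — forcing width ≥ 2. The upper and lower bounds meet at 2, so that is the treewidth.

Treewidth 2.
Bags: B1 = {1, 2, 3}
Tree: (single bag)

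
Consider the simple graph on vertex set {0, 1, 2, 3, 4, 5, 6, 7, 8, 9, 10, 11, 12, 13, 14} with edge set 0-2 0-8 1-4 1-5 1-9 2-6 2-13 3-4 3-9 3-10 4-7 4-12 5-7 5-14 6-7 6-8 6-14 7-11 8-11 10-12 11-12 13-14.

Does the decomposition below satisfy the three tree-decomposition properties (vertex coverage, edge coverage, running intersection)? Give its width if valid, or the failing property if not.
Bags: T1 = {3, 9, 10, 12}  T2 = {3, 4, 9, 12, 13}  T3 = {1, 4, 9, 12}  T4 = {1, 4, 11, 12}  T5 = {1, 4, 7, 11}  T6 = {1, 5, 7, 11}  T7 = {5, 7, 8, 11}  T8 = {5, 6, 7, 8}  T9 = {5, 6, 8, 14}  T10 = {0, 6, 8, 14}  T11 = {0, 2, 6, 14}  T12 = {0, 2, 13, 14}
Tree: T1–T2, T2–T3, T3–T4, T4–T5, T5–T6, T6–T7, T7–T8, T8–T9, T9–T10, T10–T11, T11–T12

No — bags containing vertex 13 are not connected in the tree.

A tree decomposition must satisfy three properties: every vertex lies in some bag; for every edge, both endpoints lie together in some bag; and for every vertex, the bags containing it form a connected subtree. Here bags containing vertex 13 are not connected in the tree, so the decomposition is invalid.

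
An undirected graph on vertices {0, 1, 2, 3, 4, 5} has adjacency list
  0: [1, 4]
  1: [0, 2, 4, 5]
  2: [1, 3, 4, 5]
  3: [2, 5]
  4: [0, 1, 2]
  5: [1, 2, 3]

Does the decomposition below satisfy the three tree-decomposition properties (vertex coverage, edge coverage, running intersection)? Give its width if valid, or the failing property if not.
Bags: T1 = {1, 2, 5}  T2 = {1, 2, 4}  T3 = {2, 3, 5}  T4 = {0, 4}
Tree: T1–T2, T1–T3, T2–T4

No — edge (1,0) lies in no bag.

A tree decomposition must satisfy three properties: every vertex lies in some bag; for every edge, both endpoints lie together in some bag; and for every vertex, the bags containing it form a connected subtree. Here edge (1,0) lies in no bag, so the decomposition is invalid.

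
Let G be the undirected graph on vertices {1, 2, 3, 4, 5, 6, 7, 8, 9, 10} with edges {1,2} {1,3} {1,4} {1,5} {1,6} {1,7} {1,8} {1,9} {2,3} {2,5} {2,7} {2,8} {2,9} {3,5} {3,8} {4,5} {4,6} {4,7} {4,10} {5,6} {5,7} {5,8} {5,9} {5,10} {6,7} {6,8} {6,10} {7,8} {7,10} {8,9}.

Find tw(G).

A width-4 tree decomposition is:
Bags: B1 = {1, 5, 6, 7, 8}  B2 = {1, 2, 5, 7, 8}  B3 = {1, 4, 5, 6, 7}  B4 = {1, 2, 5, 8, 9}  B5 = {4, 5, 6, 7, 10}  B6 = {1, 2, 3, 5, 8}
Tree: B1–B2, B1–B3, B2–B4, B3–B5, B2–B6
Each bag holds 5 vertices, so the decomposition has width 4, which upper-bounds the treewidth. On the other hand G contains the 5-clique {1, 2, 5, 8, 9}. A clique must lie in a single bag of any decomposition, so no decomposition can have width below 4. Combining the bounds, tw(G) = 4.

4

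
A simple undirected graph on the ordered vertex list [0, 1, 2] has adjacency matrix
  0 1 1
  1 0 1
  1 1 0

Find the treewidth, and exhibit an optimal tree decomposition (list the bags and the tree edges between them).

A single bag containing all 3 vertices is trivially a valid decomposition of width 2. Conversely, {0, 1, 2} is a clique of size 3, and the vertices of any clique must share a bag in every tree decomposition; so some bag has ≥ 3 vertices and tw(G) ≥ 2. Therefore the treewidth is 2.

Treewidth 2.
One optimal decomposition is:
Bags: B1 = {0, 1, 2}
Tree: (single bag)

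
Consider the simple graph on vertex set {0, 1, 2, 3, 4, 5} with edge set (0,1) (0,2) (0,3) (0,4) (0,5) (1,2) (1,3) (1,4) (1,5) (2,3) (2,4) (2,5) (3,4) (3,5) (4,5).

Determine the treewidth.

5

A width-5 tree decomposition is:
Bags: B1 = {0, 1, 2, 3, 4, 5}
Tree: (single bag)
A single bag containing all 6 vertices is trivially a valid decomposition of width 5. Conversely, {0, 1, 2, 3, 4, 5} is a clique of size 6, and the vertices of any clique must share a bag in every tree decomposition; so some bag has ≥ 6 vertices and tw(G) ≥ 5. Hence tw(G) = 5 exactly.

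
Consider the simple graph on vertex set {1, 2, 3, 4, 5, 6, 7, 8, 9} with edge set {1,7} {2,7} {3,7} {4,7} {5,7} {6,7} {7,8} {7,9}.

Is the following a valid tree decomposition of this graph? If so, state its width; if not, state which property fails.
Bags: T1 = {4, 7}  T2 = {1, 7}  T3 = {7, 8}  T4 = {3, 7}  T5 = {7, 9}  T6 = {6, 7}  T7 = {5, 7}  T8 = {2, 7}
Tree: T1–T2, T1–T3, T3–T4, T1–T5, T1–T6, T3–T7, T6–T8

Yes; width 1.

Checking the three conditions: (i) the bags cover all of {1, 2, 3, 4, 5, 6, 7, 8, 9}; (ii) for each edge, some bag contains both endpoints; (iii) the bags containing any fixed vertex form a subtree. All hold, so the decomposition is valid with width 2 − 1 = 1.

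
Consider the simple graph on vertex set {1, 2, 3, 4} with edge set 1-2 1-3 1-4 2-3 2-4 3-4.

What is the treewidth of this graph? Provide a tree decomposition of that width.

A single bag containing all 4 vertices is trivially a valid decomposition of width 3. On the other hand G contains the 4-clique {1, 2, 3, 4}. A clique must lie in a single bag of any decomposition, so no decomposition can have width below 3. Therefore the treewidth is 3.

Treewidth 3.
One optimal decomposition is:
Bags: B1 = {1, 2, 3, 4}
Tree: (single bag)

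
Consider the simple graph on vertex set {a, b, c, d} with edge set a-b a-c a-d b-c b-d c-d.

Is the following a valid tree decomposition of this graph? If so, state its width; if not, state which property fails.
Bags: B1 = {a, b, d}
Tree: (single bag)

A tree decomposition must satisfy three properties: every vertex lies in some bag; for every edge, both endpoints lie together in some bag; and for every vertex, the bags containing it form a connected subtree. Here vertex c appears in no bag, so the decomposition is invalid.

No — vertex c appears in no bag.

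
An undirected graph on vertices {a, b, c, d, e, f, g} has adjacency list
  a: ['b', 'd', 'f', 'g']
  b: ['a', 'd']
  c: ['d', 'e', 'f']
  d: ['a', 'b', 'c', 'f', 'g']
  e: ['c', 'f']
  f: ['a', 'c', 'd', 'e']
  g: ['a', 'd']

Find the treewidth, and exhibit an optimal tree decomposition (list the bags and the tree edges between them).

Each bag holds 3 vertices, so the decomposition has width 2, which upper-bounds the treewidth. On the other hand G contains the 3-clique {c, d, f}. A clique must lie in a single bag of any decomposition, so no decomposition can have width below 2. The upper and lower bounds meet at 2, so that is the treewidth.

Treewidth 2.
One such decomposition:
Bags: B1 = {a, b, d}  B2 = {a, d, f}  B3 = {a, d, g}  B4 = {c, d, f}  B5 = {c, e, f}
Tree: B1–B2, B1–B3, B2–B4, B4–B5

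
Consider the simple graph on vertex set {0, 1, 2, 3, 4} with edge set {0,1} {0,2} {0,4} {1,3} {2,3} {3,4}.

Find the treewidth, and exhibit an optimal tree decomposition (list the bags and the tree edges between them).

Treewidth 2.
One optimal decomposition is:
Bags: B1 = {0, 1, 3}  B2 = {0, 2, 3}  B3 = {0, 3, 4}
Tree: B1–B2, B2–B3

Every bag has size at most 3, so the width is 3 − 1 = 2 and tw(G) ≤ 2. Since 0–1–3–2–0 is a cycle in G, G is not acyclic. Forests are exactly the graphs of treewidth ≤ 1, so tw(G) ≥ 2. Therefore the treewidth is 2.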